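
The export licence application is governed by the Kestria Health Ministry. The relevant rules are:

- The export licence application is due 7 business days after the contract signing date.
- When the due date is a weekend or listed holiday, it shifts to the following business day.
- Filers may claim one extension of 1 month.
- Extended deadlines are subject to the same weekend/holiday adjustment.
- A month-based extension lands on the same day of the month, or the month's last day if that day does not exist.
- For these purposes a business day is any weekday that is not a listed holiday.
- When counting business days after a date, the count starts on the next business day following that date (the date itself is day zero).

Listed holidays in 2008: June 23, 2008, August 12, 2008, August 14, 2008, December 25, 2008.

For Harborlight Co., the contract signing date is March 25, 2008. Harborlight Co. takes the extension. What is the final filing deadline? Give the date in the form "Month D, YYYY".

May 5, 2008

Counting 7 business days after March 25, 2008 (skipping weekends and listed holidays) reaches April 3, 2008.
April 3, 2008 (Thursday) is already a business day.
Add 1 month to April 3, 2008: May 3, 2008.
May 3, 2008 falls on a Saturday. Rolling to the next business day gives May 5, 2008, a Monday.
So the filing is due May 5, 2008.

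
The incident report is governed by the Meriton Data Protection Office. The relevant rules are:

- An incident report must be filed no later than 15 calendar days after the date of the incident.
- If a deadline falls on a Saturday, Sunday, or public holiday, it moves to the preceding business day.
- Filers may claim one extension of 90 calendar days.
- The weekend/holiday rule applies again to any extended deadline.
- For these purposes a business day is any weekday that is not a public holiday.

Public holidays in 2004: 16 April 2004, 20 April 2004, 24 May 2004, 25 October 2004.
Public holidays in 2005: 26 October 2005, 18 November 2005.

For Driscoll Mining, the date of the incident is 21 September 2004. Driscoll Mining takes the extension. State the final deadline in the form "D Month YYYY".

Adding 15 calendar days to 21 September 2004 gives 6 October 2004.
6 October 2004 is a Wednesday and not a listed holiday, so it stands.
Applying the 90-calendar-day extension: 6 October 2004 + 90 days = 4 January 2005.
4 January 2005 falls on a Tuesday, which is a business day, so no adjustment is needed.
Final deadline: 4 January 2005.

4 January 2005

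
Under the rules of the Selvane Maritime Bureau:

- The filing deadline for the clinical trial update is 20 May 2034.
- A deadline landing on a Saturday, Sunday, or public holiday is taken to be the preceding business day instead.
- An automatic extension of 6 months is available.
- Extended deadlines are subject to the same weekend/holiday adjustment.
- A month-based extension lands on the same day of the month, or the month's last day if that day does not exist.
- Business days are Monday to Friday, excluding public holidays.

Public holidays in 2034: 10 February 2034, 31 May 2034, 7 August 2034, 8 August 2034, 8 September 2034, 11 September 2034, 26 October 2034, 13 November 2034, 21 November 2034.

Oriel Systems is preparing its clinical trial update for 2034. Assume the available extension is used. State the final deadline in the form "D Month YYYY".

17 November 2034

The statutory due date is 20 May 2034.
20 May 2034 is a Saturday, so it moves to the preceding business day, 19 May 2034 (Friday).
Add 6 months to 19 May 2034: 19 November 2034.
19 November 2034 is a Sunday, so it moves to the preceding business day, 17 November 2034 (Friday).
The final due date is 17 November 2034.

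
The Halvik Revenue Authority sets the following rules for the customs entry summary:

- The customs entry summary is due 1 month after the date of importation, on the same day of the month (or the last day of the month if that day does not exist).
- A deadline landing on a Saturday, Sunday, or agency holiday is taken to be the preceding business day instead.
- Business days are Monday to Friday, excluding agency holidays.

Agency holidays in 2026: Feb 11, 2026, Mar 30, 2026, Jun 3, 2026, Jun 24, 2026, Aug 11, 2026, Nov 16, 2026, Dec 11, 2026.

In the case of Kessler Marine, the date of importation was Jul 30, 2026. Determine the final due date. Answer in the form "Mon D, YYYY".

Moving 1 month forward from Jul 30, 2026 on the corresponding day gives Aug 30, 2026.
Because Aug 30, 2026 is a Sunday, the deadline becomes Aug 28, 2026 (Friday).
Final deadline: Aug 28, 2026.

Aug 28, 2026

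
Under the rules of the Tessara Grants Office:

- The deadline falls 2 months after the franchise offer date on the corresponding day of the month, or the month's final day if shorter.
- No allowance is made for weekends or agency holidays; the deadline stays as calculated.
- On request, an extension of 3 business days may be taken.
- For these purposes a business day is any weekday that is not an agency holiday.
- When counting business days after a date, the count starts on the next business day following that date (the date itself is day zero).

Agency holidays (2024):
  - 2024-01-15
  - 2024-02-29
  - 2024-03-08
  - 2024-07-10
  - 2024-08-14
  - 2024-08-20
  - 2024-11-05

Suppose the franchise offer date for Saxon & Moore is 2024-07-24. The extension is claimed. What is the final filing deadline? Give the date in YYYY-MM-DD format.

2 months from 2024-07-24 is 2024-09-24.
2024-09-24 falls on a Tuesday. The rules make no weekend/holiday allowance, so it remains 2024-09-24.
Applying the 3-business-day extension: 3 business days after 2024-09-24 is 2024-09-27.
2024-09-27 is a Friday; no weekend or holiday adjustment applies.
Deadline: 2024-09-27.

2024-09-27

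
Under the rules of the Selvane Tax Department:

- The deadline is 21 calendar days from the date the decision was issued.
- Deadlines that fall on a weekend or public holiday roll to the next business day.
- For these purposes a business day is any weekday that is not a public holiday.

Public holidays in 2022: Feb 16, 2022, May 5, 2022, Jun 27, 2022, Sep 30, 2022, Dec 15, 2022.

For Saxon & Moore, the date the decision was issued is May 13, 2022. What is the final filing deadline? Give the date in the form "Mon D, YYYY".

Jun 3, 2022

From May 13, 2022, 21 calendar days later is Jun 3, 2022.
Since Jun 3, 2022 is a Friday and not a holiday, the date is unchanged.
Deadline: Jun 3, 2022.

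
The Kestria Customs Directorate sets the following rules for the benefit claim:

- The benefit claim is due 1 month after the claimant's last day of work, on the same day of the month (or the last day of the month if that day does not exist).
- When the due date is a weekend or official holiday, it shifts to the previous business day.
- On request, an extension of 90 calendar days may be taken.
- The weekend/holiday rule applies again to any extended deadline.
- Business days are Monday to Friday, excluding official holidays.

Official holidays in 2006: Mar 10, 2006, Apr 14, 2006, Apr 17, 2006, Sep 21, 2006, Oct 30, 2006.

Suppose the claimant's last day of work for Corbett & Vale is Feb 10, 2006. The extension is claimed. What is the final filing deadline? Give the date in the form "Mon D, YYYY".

1 month from Feb 10, 2006 is Mar 10, 2006.
Mar 10, 2006 falls on a listed holiday. Rolling to the preceding business day gives Mar 9, 2006, a Thursday.
Applying the 90-calendar-day extension: Mar 9, 2006 + 90 days = Jun 7, 2006.
Jun 7, 2006 is a Wednesday and not a listed holiday, so it stands.
The final due date is Jun 7, 2006.

Jun 7, 2006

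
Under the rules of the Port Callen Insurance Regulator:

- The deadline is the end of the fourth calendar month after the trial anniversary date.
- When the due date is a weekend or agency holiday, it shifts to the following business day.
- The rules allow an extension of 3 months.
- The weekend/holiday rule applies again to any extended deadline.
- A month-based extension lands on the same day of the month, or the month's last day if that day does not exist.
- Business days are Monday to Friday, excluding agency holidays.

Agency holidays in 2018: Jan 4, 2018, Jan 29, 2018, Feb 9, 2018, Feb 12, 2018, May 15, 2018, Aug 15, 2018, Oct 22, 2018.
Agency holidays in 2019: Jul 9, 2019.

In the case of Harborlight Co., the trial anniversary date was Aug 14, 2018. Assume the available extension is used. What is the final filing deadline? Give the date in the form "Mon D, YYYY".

Apr 1, 2019

4 months after Aug 14, 2018 is December 2018; that month ends on Dec 31, 2018.
Dec 31, 2018 is a Monday and not a listed holiday, so it stands.
Applying the 3 months extension: 3 months after Dec 31, 2018 is Mar 31, 2019.
Mar 31, 2019 is a Sunday, so it moves to the next business day, Apr 1, 2019 (Monday).
Final deadline: Apr 1, 2019.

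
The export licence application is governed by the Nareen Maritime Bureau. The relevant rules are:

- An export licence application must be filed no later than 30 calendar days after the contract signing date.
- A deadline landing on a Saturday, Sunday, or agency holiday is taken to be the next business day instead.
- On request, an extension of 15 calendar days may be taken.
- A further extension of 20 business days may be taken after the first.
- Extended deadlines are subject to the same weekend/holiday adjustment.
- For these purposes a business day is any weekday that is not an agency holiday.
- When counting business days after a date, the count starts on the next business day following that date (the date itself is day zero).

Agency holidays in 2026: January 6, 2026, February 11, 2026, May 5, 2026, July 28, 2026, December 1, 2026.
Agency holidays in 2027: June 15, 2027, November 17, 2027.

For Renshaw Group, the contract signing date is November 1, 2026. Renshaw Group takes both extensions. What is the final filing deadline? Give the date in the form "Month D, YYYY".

30 calendar days after November 1, 2026 is December 1, 2026.
December 1, 2026 is a listed holiday, so it moves to the next business day, December 2, 2026 (Wednesday).
The 15-calendar-day extension moves the deadline from December 2, 2026 to December 17, 2026.
December 17, 2026 (Thursday) is already a business day.
Counting 20 further business days from December 17, 2026 reaches January 14, 2027.
January 14, 2027 (Thursday) is already a business day.
The final due date is January 14, 2027.

January 14, 2027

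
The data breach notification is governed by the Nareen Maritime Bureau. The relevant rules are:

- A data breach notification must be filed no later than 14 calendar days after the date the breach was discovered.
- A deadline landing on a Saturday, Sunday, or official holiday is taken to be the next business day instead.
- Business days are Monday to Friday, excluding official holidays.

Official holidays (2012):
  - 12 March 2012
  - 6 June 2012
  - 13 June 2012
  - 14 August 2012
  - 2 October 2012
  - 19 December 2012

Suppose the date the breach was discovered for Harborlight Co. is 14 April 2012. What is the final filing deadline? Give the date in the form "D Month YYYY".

30 April 2012

Adding 14 calendar days to 14 April 2012 gives 28 April 2012.
28 April 2012 is a Saturday, so it moves to the next business day, 30 April 2012 (Monday).
So the filing is due 30 April 2012.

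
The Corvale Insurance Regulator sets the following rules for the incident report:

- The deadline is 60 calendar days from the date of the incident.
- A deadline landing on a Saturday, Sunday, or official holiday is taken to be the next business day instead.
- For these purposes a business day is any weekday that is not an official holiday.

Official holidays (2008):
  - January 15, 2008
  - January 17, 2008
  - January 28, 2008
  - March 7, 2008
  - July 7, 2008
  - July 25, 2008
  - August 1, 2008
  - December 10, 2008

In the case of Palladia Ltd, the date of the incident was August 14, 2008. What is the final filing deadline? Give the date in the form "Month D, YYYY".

October 13, 2008

Trigger date August 14, 2008 + 60 calendar days = October 13, 2008.
Since October 13, 2008 is a Monday and not a holiday, the date is unchanged.
The final due date is October 13, 2008.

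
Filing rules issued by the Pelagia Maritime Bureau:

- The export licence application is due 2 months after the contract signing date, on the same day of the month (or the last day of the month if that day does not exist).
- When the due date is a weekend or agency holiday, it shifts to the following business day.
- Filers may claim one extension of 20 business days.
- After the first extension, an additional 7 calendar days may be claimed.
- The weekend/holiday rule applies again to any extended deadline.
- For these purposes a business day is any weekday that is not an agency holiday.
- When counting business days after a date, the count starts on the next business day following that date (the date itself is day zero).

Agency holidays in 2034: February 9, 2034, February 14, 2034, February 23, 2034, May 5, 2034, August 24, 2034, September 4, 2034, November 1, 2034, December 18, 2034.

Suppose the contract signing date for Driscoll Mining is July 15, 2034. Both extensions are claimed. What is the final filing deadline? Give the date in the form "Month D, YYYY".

2 months from July 15, 2034 is September 15, 2034.
September 15, 2034 (Friday) is already a business day.
Counting 20 further business days from September 15, 2034 reaches October 13, 2034.
October 13, 2034 falls on a Friday, which is a business day, so no adjustment is needed.
Add the 7 calendar-day extension to October 13, 2034: October 20, 2034.
October 20, 2034 is a Friday and not a listed holiday, so it stands.
Final deadline: October 20, 2034.

October 20, 2034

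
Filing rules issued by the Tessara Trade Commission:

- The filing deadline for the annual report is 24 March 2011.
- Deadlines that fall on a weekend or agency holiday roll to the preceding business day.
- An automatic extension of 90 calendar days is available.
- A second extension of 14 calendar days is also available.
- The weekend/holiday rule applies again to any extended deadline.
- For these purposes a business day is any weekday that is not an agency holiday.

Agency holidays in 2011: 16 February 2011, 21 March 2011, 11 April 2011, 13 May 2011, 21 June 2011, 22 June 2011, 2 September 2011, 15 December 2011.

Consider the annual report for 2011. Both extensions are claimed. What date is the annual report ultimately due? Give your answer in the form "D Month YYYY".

4 July 2011

Start from the fixed due date, 24 March 2011.
24 March 2011 is a Thursday and not a listed holiday, so it stands.
With the 90-day extension, 24 March 2011 becomes 22 June 2011.
22 June 2011 is a listed holiday, so it moves to the preceding business day, 20 June 2011 (Monday).
With the 14-day extension, 20 June 2011 becomes 4 July 2011.
4 July 2011 is a Monday and not a listed holiday, so it stands.
Deadline: 4 July 2011.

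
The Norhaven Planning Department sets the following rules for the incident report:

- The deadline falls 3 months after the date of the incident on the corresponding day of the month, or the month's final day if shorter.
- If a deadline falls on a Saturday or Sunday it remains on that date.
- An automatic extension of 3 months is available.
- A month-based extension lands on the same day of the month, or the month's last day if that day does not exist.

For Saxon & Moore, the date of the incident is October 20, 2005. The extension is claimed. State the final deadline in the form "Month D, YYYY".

Moving 3 months forward from October 20, 2005 on the corresponding day gives January 20, 2006.
January 20, 2006 is a Friday; no weekend or holiday adjustment applies.
Applying the 3 months extension: 3 months after January 20, 2006 is April 20, 2006.
April 20, 2006 is a Thursday; no weekend or holiday adjustment applies.
The final due date is April 20, 2006.

April 20, 2006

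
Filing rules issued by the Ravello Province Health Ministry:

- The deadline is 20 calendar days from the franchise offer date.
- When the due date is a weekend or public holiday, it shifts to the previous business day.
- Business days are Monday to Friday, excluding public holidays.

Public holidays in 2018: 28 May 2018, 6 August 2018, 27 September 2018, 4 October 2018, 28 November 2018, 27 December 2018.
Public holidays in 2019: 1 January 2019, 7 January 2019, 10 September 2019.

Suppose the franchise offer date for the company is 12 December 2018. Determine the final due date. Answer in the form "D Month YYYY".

Adding 20 calendar days to 12 December 2018 gives 1 January 2019.
1 January 2019 is a listed holiday, so it moves to the preceding business day, 31 December 2018 (Monday).
Final deadline: 31 December 2018.

31 December 2018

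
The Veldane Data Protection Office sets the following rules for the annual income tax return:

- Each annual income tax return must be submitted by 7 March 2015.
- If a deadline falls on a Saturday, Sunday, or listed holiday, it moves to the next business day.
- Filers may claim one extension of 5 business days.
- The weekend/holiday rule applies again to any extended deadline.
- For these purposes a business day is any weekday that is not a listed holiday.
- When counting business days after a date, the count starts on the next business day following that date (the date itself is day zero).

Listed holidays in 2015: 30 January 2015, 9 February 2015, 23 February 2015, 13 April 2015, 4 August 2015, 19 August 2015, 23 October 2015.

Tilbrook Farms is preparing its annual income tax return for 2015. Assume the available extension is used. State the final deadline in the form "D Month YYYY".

16 March 2015

The statutory due date is 7 March 2015.
7 March 2015 is a Saturday, so it moves to the next business day, 9 March 2015 (Monday).
Counting 5 further business days from 9 March 2015 reaches 16 March 2015.
16 March 2015 (Monday) is already a business day.
So the filing is due 16 March 2015.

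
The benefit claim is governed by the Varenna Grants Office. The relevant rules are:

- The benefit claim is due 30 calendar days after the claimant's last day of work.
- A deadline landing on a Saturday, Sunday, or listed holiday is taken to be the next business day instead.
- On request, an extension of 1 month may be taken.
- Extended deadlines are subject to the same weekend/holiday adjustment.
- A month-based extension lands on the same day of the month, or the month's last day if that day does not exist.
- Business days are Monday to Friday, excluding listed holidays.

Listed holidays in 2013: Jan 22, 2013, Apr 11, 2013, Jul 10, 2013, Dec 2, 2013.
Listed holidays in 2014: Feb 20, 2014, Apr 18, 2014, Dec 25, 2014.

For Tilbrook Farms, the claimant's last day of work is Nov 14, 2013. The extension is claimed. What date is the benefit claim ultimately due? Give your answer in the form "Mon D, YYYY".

Jan 16, 2014

Trigger date Nov 14, 2013 + 30 calendar days = Dec 14, 2013.
Because Dec 14, 2013 is a Saturday, the deadline becomes Dec 16, 2013 (Monday).
Add 1 month to Dec 16, 2013: Jan 16, 2014.
Since Jan 16, 2014 is a Thursday and not a holiday, the date is unchanged.
Deadline: Jan 16, 2014.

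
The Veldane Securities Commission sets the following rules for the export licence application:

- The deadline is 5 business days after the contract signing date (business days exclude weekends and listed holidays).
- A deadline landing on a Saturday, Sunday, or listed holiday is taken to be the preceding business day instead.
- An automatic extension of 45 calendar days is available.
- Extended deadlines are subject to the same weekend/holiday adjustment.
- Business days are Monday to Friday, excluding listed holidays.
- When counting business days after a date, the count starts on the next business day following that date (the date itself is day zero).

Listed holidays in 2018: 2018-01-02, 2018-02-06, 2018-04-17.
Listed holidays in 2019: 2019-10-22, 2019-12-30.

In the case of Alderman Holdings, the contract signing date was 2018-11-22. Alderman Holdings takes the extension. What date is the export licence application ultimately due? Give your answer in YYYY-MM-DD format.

2019-01-11

5 business days after 2018-11-22, excluding weekends and holidays, is 2018-11-29.
2018-11-29 falls on a Thursday, which is a business day, so no adjustment is needed.
Add the 45 calendar-day extension to 2018-11-29: 2019-01-13.
2019-01-13 is a Sunday; the preceding business day is 2019-01-11 (Friday).
So the filing is due 2019-01-11.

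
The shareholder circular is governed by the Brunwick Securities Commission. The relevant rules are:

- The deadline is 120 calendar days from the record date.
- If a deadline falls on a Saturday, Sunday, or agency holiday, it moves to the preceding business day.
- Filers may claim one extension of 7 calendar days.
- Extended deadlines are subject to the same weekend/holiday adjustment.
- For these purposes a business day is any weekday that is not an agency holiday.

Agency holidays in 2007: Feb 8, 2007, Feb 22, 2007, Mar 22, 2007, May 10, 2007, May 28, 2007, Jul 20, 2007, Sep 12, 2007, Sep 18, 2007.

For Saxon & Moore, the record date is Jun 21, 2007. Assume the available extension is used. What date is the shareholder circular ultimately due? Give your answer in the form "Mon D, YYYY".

From Jun 21, 2007, 120 calendar days later is Oct 19, 2007.
Oct 19, 2007 is a Friday and not a listed holiday, so it stands.
The 7-calendar-day extension moves the deadline from Oct 19, 2007 to Oct 26, 2007.
Oct 26, 2007 falls on a Friday, which is a business day, so no adjustment is needed.
The final due date is Oct 26, 2007.

Oct 26, 2007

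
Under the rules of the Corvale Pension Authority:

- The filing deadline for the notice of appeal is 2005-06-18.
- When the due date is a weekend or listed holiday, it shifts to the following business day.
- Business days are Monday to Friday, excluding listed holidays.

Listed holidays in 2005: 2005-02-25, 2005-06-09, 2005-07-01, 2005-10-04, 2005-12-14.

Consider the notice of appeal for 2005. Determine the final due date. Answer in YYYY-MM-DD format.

The statutory due date is 2005-06-18.
2005-06-18 is a Saturday, so it moves to the next business day, 2005-06-20 (Monday).
So the filing is due 2005-06-20.

2005-06-20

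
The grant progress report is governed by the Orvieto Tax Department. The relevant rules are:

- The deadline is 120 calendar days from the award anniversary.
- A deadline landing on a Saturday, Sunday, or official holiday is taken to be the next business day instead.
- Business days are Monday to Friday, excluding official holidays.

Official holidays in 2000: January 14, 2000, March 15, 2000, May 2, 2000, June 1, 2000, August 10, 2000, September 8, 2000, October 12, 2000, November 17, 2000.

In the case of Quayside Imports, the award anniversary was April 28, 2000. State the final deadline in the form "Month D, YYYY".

From April 28, 2000, 120 calendar days later is August 26, 2000.
August 26, 2000 is a Saturday, so it moves to the next business day, August 28, 2000 (Monday).
So the filing is due August 28, 2000.

August 28, 2000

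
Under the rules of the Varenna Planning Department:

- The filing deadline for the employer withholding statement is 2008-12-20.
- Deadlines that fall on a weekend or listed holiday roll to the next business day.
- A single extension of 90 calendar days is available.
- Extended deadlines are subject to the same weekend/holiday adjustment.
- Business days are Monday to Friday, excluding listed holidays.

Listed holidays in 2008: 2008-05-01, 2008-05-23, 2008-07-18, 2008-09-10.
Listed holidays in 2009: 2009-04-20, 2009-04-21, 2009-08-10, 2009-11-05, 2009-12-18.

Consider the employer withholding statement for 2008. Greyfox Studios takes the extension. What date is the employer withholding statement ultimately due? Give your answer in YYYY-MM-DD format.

2009-03-23

The stated deadline is 2008-12-20.
2008-12-20 falls on a Saturday. Rolling to the next business day gives 2008-12-22, a Monday.
Add the 90 calendar-day extension to 2008-12-22: 2009-03-22.
Because 2009-03-22 is a Sunday, the deadline becomes 2009-03-23 (Monday).
So the filing is due 2009-03-23.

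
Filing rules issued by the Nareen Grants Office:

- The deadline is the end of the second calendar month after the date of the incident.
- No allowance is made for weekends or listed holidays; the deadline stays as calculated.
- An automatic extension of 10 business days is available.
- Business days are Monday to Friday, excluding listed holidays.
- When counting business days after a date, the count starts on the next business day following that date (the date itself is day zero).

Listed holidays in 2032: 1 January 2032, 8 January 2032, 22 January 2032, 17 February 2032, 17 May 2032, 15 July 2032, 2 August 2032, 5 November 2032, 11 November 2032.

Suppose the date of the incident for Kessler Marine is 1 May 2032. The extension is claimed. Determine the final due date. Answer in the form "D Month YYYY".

16 August 2032

2 months after 1 May 2032 falls in July 2032; the last day of that month is 31 July 2032.
31 July 2032 falls on a Saturday. The rules make no weekend/holiday allowance, so it remains 31 July 2032.
The 10-business-day extension runs from 31 July 2032 to 16 August 2032.
No adjustment is made for weekends or holidays, so 16 August 2032 stands.
The final due date is 16 August 2032.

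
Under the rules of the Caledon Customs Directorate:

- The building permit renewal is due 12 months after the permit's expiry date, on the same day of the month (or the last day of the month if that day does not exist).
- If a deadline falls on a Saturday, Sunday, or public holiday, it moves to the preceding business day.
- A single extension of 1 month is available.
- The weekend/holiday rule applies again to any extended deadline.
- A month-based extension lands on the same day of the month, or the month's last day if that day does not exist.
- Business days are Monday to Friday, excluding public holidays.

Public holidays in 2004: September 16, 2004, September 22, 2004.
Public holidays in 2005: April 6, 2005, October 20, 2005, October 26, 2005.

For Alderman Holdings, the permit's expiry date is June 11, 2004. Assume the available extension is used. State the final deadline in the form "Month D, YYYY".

Moving 12 months forward from June 11, 2004 on the corresponding day gives June 11, 2005.
June 11, 2005 falls on a Saturday. Rolling to the preceding business day gives June 10, 2005, a Friday.
Add 1 month to June 10, 2005: July 10, 2005.
July 10, 2005 is a Sunday; the preceding business day is July 8, 2005 (Friday).
The final due date is July 8, 2005.

July 8, 2005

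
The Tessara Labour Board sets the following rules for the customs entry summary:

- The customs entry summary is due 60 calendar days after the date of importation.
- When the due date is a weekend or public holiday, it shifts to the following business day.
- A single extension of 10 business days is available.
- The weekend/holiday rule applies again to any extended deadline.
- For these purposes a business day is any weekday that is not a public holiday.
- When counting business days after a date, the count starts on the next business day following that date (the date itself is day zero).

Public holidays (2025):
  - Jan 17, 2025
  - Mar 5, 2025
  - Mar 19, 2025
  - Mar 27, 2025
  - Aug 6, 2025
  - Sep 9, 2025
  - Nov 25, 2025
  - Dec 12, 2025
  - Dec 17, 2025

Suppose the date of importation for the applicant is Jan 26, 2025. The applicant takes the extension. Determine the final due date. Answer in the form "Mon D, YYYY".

Apr 11, 2025

Trigger date Jan 26, 2025 + 60 calendar days = Mar 27, 2025.
Because Mar 27, 2025 is a listed holiday, the deadline becomes Mar 28, 2025 (Friday).
Applying the 10-business-day extension: 10 business days after Mar 28, 2025 is Apr 11, 2025.
Apr 11, 2025 is a Friday and not a listed holiday, so it stands.
Deadline: Apr 11, 2025.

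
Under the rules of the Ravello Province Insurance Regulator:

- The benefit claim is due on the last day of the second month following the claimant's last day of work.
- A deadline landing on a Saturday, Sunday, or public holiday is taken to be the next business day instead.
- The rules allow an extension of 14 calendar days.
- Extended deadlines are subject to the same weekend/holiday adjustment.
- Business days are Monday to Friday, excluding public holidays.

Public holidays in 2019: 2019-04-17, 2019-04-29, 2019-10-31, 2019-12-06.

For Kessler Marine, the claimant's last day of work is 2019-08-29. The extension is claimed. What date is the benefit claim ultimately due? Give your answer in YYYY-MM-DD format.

2 months after 2019-08-29 is October 2019; that month ends on 2019-10-31.
Because 2019-10-31 is a listed holiday, the deadline becomes 2019-11-01 (Friday).
Add the 14 calendar-day extension to 2019-11-01: 2019-11-15.
2019-11-15 is a Friday and not a listed holiday, so it stands.
Final deadline: 2019-11-15.

2019-11-15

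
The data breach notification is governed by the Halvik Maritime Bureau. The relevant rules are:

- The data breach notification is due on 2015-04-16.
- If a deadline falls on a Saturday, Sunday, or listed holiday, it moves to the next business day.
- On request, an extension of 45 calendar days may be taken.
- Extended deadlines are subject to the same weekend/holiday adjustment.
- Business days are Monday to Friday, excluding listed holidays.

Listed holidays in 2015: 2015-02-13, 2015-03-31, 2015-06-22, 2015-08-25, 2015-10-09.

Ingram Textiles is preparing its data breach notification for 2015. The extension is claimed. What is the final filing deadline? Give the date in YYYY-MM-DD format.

The statutory due date is 2015-04-16.
2015-04-16 is a Thursday and not a listed holiday, so it stands.
Add the 45 calendar-day extension to 2015-04-16: 2015-05-31.
2015-05-31 is a Sunday; the next business day is 2015-06-01 (Monday).
So the filing is due 2015-06-01.

2015-06-01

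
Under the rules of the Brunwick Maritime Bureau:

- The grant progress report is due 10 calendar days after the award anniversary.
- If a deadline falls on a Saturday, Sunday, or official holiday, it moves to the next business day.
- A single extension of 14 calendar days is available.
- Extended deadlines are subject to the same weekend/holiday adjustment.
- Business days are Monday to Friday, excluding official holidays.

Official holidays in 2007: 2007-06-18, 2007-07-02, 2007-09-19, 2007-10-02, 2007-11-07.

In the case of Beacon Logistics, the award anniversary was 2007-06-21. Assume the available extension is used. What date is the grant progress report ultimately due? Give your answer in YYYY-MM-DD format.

2007-07-17

Trigger date 2007-06-21 + 10 calendar days = 2007-07-01.
2007-07-01 falls on a Sunday. Rolling to the next business day gives 2007-07-03, a Tuesday.
Add the 14 calendar-day extension to 2007-07-03: 2007-07-17.
2007-07-17 falls on a Tuesday, which is a business day, so no adjustment is needed.
The final due date is 2007-07-17.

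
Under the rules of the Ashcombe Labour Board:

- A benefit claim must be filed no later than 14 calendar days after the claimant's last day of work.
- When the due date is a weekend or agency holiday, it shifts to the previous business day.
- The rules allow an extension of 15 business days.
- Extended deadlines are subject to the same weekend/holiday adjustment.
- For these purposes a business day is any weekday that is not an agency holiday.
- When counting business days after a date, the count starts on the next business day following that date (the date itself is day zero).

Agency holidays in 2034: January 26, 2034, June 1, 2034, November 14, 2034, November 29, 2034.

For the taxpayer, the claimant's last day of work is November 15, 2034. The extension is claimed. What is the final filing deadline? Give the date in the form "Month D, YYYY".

December 20, 2034

From November 15, 2034, 14 calendar days later is November 29, 2034.
Because November 29, 2034 is a listed holiday, the deadline becomes November 28, 2034 (Tuesday).
Counting 15 further business days from November 28, 2034 reaches December 20, 2034.
December 20, 2034 is a Wednesday and not a listed holiday, so it stands.
Deadline: December 20, 2034.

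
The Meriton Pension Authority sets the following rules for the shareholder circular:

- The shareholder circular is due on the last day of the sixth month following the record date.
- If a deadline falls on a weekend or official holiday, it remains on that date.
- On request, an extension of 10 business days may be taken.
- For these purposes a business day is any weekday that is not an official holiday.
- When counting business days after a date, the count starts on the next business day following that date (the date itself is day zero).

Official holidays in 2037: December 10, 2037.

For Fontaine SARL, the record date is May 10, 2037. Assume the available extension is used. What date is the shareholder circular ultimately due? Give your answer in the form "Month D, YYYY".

December 15, 2037

The sixth month after May 10, 2037 is November 2037, whose last day is November 30, 2037.
No adjustment is made for weekends or holidays, so November 30, 2037 stands.
Applying the 10-business-day extension: 10 business days after November 30, 2037 is December 15, 2037.
December 15, 2037 falls on a Tuesday. The rules make no weekend/holiday allowance, so it remains December 15, 2037.
The final due date is December 15, 2037.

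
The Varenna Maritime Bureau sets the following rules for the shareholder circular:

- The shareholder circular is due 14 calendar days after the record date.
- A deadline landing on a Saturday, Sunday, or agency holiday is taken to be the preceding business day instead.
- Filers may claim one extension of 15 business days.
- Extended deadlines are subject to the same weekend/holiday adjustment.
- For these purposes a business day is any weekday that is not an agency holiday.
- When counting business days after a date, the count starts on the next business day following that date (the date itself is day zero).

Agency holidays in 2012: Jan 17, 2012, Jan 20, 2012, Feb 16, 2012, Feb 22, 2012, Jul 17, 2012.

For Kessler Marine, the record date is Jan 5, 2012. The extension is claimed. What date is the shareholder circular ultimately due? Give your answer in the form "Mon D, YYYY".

14 calendar days after Jan 5, 2012 is Jan 19, 2012.
Since Jan 19, 2012 is a Thursday and not a holiday, the date is unchanged.
Applying the 15-business-day extension: 15 business days after Jan 19, 2012 is Feb 10, 2012.
Since Feb 10, 2012 is a Friday and not a holiday, the date is unchanged.
Deadline: Feb 10, 2012.

Feb 10, 2012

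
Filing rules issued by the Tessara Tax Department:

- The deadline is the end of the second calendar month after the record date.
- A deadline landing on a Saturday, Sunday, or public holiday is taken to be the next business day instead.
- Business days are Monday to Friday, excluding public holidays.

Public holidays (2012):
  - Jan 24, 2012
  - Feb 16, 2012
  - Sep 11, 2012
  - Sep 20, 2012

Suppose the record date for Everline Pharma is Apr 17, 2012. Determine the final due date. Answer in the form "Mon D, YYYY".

2 months after Apr 17, 2012 falls in June 2012; the last day of that month is Jun 30, 2012.
Jun 30, 2012 falls on a Saturday. Rolling to the next business day gives Jul 2, 2012, a Monday.
So the filing is due Jul 2, 2012.

Jul 2, 2012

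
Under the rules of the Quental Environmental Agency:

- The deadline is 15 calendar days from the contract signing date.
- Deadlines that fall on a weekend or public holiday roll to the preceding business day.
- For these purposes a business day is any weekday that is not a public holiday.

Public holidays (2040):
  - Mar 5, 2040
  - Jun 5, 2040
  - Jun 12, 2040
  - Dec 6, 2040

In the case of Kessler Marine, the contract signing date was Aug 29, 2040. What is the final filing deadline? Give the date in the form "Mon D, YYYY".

Sep 13, 2040

Trigger date Aug 29, 2040 + 15 calendar days = Sep 13, 2040.
Since Sep 13, 2040 is a Thursday and not a holiday, the date is unchanged.
The final due date is Sep 13, 2040.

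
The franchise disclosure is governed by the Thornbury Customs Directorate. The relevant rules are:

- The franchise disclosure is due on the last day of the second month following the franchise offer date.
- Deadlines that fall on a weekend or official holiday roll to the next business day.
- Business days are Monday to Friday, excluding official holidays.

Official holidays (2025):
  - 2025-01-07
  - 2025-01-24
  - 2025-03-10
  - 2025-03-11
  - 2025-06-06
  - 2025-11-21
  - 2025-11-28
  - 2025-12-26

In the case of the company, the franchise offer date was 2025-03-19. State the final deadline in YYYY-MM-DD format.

2 months after 2025-03-19 falls in May 2025; the last day of that month is 2025-05-31.
2025-05-31 falls on a Saturday. Rolling to the next business day gives 2025-06-02, a Monday.
The final due date is 2025-06-02.

2025-06-02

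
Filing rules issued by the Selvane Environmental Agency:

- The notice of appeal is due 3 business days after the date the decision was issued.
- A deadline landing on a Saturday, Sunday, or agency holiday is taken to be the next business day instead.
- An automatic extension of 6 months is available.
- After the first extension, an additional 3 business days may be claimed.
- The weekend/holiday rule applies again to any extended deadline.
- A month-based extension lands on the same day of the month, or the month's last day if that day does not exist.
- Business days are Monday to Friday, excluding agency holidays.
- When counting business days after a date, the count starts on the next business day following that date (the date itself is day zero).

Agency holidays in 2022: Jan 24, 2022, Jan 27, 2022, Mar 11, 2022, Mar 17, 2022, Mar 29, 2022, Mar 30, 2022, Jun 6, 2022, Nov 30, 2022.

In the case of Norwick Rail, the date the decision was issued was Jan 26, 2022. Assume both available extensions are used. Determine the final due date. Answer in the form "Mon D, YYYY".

3 business days after Jan 26, 2022, excluding weekends and holidays, is Feb 1, 2022.
Feb 1, 2022 falls on a Tuesday, which is a business day, so no adjustment is needed.
Applying the 6 months extension: 6 months after Feb 1, 2022 is Aug 1, 2022.
Aug 1, 2022 falls on a Monday, which is a business day, so no adjustment is needed.
The 3-business-day extension runs from Aug 1, 2022 to Aug 4, 2022.
Aug 4, 2022 (Thursday) is already a business day.
The final due date is Aug 4, 2022.

Aug 4, 2022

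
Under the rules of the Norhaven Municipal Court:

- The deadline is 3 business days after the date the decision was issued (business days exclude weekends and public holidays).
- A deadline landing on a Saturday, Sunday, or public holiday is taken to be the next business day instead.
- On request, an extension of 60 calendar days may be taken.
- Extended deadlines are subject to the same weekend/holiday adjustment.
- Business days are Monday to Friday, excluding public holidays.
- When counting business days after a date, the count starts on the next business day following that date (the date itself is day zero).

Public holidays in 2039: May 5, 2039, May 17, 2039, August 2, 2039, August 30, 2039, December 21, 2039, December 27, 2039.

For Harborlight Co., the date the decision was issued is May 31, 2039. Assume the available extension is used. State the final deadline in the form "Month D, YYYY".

3 business days after May 31, 2039, excluding weekends and holidays, is June 3, 2039.
Since June 3, 2039 is a Friday and not a holiday, the date is unchanged.
The 60-calendar-day extension moves the deadline from June 3, 2039 to August 2, 2039.
August 2, 2039 falls on a listed holiday. Rolling to the next business day gives August 3, 2039, a Wednesday.
So the filing is due August 3, 2039.

August 3, 2039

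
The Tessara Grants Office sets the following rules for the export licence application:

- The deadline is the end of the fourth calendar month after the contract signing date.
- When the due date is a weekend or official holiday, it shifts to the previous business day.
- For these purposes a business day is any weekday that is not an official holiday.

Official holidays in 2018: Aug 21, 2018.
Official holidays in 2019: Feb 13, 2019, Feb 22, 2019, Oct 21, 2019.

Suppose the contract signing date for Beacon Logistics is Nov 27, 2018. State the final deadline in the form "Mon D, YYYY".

Mar 29, 2019

The fourth month after Nov 27, 2018 is March 2019, whose last day is Mar 31, 2019.
Because Mar 31, 2019 is a Sunday, the deadline becomes Mar 29, 2019 (Friday).
The final due date is Mar 29, 2019.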